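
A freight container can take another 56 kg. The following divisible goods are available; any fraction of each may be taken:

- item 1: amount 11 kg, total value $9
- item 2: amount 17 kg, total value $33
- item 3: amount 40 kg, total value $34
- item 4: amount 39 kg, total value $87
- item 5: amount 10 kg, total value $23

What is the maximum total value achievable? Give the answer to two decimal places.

Take in order of value per unit:
- item 5 (23/10 per unit): all 10 → value 23, running total 23.00
- item 4 (87/39 per unit): all 39 → value 87, running total 110.00
- item 2 (33/17 per unit): 7 of 17 → value 7×33/17 = 13.5882, running total 123.59
Total 123.59.

123.59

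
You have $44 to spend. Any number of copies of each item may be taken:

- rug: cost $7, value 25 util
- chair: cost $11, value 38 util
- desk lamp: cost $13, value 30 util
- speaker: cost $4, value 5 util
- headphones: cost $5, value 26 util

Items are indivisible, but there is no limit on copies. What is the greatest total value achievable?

213 util

Best value-per-unit is headphones at 26/5; filling with it alone gives 8×26 = 208.
Optimal mix: 1×speaker + 8×headphones → cost 44, value 213.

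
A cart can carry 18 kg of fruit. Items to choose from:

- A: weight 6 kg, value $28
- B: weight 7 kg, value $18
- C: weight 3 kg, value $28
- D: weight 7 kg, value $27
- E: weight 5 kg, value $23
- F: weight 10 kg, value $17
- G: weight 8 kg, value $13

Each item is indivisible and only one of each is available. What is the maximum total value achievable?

Check high-value combinations within 18 kg:
- A+C+D: weight 6+3+7=16, value 28+28+27=83
- A+C+E: weight 6+3+5=14, value 28+28+23=79
- C+D+E: weight 3+7+5=15, value 28+27+23=78
- A+D+E: weight 6+7+5=18, value 28+27+23=78
- A+B+C: weight 6+7+3=16, value 28+18+28=74
Best: $83.

$83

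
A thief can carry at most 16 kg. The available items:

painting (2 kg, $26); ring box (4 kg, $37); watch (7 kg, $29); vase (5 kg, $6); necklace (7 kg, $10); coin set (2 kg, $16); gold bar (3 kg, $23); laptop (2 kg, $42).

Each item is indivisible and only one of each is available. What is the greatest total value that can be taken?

$144

Check high-value combinations within 16 kg:
- painting+ring box+coin set+gold bar+laptop: weight 2+4+2+3+2=13, value 26+37+16+23+42=144
- painting+watch+coin set+gold bar+laptop: weight 2+7+2+3+2=16, value 26+29+16+23+42=136
- painting+ring box+watch+laptop: weight 2+4+7+2=15, value 26+37+29+42=134
- painting+ring box+vase+gold bar+laptop: weight 2+4+5+3+2=16, value 26+37+6+23+42=134
- ring box+watch+gold bar+laptop: weight 4+7+3+2=16, value 37+29+23+42=131
Best: $144.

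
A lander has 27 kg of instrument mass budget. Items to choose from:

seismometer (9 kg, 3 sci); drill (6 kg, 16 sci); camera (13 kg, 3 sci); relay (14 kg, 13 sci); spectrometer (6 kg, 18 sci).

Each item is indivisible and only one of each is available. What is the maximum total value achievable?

Check high-value combinations within 27 kg:
- drill+relay+spectrometer: mass 6+14+6=26, value 16+13+18=47
- seismometer+drill+spectrometer: mass 9+6+6=21, value 3+16+18=37
- drill+camera+spectrometer: mass 6+13+6=25, value 16+3+18=37
- drill+spectrometer: mass 6+6=12, value 16+18=34
Best: 47 sci.

47 sci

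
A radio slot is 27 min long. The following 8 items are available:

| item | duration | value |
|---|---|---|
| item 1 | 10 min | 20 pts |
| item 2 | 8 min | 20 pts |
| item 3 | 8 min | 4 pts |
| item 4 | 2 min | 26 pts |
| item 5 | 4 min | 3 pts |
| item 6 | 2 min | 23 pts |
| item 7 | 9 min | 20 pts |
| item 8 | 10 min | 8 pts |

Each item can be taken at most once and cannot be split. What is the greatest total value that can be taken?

Check high-value combinations within 27 min:
- item 2+item 4+item 5+item 6+item 7: duration 8+2+4+2+9=25, value 20+26+3+23+20=92
- item 1+item 2+item 4+item 5+item 6: duration 10+8+2+4+2=26, value 20+20+26+3+23=92
- item 1+item 4+item 5+item 6+item 7: duration 10+2+4+2+9=27, value 20+26+3+23+20=92
- item 2+item 4+item 6+item 7: duration 8+2+2+9=21, value 20+26+23+20=89
Best: 92 pts.

92 pts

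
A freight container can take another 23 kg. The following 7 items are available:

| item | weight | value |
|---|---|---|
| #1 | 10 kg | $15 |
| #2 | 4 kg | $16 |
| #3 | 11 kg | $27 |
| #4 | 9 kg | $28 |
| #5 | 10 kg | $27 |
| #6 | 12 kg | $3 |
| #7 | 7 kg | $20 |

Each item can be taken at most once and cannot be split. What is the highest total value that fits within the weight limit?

$71

This is a 0/1 knapsack; check combinations near the capacity.
- #2+#4+#5: weight 4+9+10=23, value 16+28+27=71
- #2+#4+#7: weight 4+9+7=20, value 16+28+20=64
- #2+#5+#7: weight 4+10+7=21, value 16+27+20=63
- #2+#3+#7: weight 4+11+7=22, value 16+27+20=63
Best: $71.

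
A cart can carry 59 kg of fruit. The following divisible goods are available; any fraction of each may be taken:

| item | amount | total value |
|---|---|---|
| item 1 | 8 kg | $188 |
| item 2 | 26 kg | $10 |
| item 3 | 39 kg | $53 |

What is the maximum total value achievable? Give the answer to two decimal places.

245.62

Take in order of value per unit:
- item 1 (188/8 per unit): all 8 → value 188, running total 188.00
- item 3 (53/39 per unit): all 39 → value 53, running total 241.00
- item 2 (10/26 per unit): 12 of 26 → value 12×10/26 = 4.6154, running total 245.62
Total 245.62.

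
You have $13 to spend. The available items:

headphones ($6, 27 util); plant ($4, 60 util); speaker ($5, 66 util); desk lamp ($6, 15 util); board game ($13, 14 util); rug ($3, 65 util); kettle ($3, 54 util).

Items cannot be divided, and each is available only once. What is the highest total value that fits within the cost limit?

191 util

Check high-value combinations within $13:
- plant+speaker+rug: cost 4+5+3=12, value 60+66+65=191
- speaker+rug+kettle: cost 5+3+3=11, value 66+65+54=185
- plant+speaker+kettle: cost 4+5+3=12, value 60+66+54=180
- plant+rug+kettle: cost 4+3+3=10, value 60+65+54=179
Best: 191 util.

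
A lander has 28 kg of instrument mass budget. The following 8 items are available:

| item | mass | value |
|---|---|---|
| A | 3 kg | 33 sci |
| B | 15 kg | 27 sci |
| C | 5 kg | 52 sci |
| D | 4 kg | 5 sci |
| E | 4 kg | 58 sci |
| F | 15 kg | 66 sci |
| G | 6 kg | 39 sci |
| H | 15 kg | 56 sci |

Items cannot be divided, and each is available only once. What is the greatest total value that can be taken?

This is a 0/1 knapsack; check combinations near the capacity.
- A+C+E+F: mass 3+5+4+15=27, value 33+52+58+66=209
- A+C+E+H: mass 3+5+4+15=27, value 33+52+58+56=199
- A+E+F+G: mass 3+4+15+6=28, value 33+58+66+39=196
- A+C+D+E+G: mass 3+5+4+4+6=22, value 33+52+5+58+39=187
- A+E+G+H: mass 3+4+6+15=28, value 33+58+39+56=186
Best: 209 sci.

209 sci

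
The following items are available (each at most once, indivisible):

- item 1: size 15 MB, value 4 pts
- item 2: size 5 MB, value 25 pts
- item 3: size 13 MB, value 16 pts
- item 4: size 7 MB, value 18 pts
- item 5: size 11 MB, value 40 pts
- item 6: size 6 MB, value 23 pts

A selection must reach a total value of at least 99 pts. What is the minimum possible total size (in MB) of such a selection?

29

Subsets with value ≥ 99, sorted by total size:
- item 2+item 4+item 5+item 6: size 29, value 106
- item 2+item 3+item 5+item 6: size 35, value 104
Minimum size: 29 MB.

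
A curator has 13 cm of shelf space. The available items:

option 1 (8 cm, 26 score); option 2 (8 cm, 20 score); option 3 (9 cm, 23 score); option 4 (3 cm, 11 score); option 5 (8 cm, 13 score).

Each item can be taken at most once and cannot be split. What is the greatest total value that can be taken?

This is a 0/1 knapsack; check combinations near the capacity.
- option 1+option 4: length 8+3=11, value 26+11=37
- option 3+option 4: length 9+3=12, value 23+11=34
- option 2+option 4: length 8+3=11, value 20+11=31
- option 1: length 8, value 26
Best: 37 score.

37 score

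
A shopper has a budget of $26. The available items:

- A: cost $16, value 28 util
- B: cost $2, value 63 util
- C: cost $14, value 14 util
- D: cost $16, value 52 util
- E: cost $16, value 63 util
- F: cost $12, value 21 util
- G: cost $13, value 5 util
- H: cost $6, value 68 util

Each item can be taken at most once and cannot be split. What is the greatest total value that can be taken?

194 util

Check high-value combinations within $26:
- B+E+H: cost 2+16+6=24, value 63+63+68=194
- B+D+H: cost 2+16+6=24, value 63+52+68=183
- A+B+H: cost 16+2+6=24, value 28+63+68=159
Best: 194 util.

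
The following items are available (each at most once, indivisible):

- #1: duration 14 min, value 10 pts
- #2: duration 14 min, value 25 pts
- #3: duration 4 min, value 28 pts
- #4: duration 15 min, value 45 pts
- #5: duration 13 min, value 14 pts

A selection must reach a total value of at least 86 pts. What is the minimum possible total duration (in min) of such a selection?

Subsets with value ≥ 86, sorted by total duration:
- #3+#4+#5: duration 32, value 87
- #2+#3+#4: duration 33, value 98
Minimum duration: 32 min.

32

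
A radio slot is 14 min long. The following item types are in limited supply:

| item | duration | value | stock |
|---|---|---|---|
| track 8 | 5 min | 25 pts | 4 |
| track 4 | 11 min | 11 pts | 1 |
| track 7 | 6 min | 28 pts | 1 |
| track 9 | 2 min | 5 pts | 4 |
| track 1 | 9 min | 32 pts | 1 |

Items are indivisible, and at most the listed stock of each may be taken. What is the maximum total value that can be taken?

Best selections within duration 14 and stock limits:
- 2×track 8 + 2×track 9: duration 14, value 60
- 1×track 8 + 1×track 7 + 1×track 9: duration 13, value 58
Best: 60 pts.

60 pts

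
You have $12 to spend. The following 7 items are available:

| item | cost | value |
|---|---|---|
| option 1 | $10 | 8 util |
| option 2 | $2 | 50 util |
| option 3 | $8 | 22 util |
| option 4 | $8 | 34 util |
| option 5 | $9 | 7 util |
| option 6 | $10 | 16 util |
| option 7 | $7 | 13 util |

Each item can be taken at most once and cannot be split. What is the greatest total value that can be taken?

84 util

This is a 0/1 knapsack; check combinations near the capacity.
- option 2+option 4: cost 2+8=10, value 50+34=84
- option 2+option 3: cost 2+8=10, value 50+22=72
- option 2+option 6: cost 2+10=12, value 50+16=66
- option 2+option 7: cost 2+7=9, value 50+13=63
Best: 84 util.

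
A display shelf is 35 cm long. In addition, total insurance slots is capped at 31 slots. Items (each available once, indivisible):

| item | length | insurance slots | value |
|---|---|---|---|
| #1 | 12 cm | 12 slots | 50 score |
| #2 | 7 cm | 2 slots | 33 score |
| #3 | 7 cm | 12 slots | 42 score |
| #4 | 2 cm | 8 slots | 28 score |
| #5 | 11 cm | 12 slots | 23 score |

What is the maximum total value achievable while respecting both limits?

Feasible sets respecting both limits:
- #1+#2+#3: length 26, insurance slots 26, value 125
- #1+#2+#4: length 21, insurance slots 22, value 111
- #1+#2+#5: length 30, insurance slots 26, value 106
Best: 125 score.

125 score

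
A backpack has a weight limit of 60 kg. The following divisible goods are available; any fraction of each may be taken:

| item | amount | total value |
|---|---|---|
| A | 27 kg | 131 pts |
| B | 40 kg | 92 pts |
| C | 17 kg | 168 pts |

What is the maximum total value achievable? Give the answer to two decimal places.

335.80

Take in order of value per unit:
- C (168/17 per unit): all 17 → value 168, running total 168.00
- A (131/27 per unit): all 27 → value 131, running total 299.00
- B (92/40 per unit): 16 of 40 → value 16×92/40 = 36.8000, running total 335.80
Total 335.80.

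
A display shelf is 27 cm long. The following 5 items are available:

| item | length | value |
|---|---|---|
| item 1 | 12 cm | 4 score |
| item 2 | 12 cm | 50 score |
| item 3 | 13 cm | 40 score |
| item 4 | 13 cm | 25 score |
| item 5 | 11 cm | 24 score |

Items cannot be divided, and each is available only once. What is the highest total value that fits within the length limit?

90 score

This is a 0/1 knapsack; check combinations near the capacity.
- item 2+item 3: length 12+13=25, value 50+40=90
- item 2+item 4: length 12+13=25, value 50+25=75
- item 2+item 5: length 12+11=23, value 50+24=74
- item 3+item 4: length 13+13=26, value 40+25=65
- item 3+item 5: length 13+11=24, value 40+24=64
Best: 90 score.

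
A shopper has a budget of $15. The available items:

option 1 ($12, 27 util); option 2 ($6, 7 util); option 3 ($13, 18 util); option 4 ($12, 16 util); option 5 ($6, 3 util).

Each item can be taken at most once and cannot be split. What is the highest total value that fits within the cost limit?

Check high-value combinations within $15:
- option 1: cost 12, value 27
- option 3: cost 13, value 18
- option 4: cost 12, value 16
- option 2+option 5: cost 6+6=12, value 7+3=10
Best: 27 util.

27 util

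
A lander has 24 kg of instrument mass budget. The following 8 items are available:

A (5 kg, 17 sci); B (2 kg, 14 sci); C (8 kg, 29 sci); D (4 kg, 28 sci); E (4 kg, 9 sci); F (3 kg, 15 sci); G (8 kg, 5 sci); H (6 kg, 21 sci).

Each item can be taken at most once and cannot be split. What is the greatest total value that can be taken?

Check high-value combinations within 24 kg:
- B+C+D+F+H: mass 2+8+4+3+6=23, value 14+29+28+15+21=107
- A+B+D+E+F+H: mass 5+2+4+4+3+6=24, value 17+14+28+9+15+21=104
- A+B+C+D+F: mass 5+2+8+4+3=22, value 17+14+29+28+15=103
Best: 107 sci.

107 sci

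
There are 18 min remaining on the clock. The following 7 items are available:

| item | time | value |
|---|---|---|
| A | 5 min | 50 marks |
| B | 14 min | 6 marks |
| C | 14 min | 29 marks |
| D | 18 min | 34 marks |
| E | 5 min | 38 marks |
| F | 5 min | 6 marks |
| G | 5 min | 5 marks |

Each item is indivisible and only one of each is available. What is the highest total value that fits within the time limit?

94 marks

Check high-value combinations within 18 min:
- A+E+F: time 5+5+5=15, value 50+38+6=94
- A+E+G: time 5+5+5=15, value 50+38+5=93
- A+E: time 5+5=10, value 50+38=88
- A+F+G: time 5+5+5=15, value 50+6+5=61
Best: 94 marks.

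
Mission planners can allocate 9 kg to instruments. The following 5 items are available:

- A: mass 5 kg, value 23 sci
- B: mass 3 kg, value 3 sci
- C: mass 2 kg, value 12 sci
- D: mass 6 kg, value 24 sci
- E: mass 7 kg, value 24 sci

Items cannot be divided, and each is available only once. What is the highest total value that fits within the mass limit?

36 sci

Check high-value combinations within 9 kg:
- C+D: mass 2+6=8, value 12+24=36
- C+E: mass 2+7=9, value 12+24=36
- A+C: mass 5+2=7, value 23+12=35
- B+D: mass 3+6=9, value 3+24=27
- A+B: mass 5+3=8, value 23+3=26
Best: 36 sci.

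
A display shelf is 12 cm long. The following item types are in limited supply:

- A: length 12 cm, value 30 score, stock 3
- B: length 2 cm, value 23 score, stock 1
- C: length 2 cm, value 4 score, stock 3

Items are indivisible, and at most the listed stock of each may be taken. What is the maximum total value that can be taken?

35 score

Best selections within length 12 and stock limits:
- 1×B + 3×C: length 8, value 35
- 1×B + 2×C: length 6, value 31
- 1×A: length 12, value 30
- 1×B + 1×C: length 4, value 27
Best: 35 score.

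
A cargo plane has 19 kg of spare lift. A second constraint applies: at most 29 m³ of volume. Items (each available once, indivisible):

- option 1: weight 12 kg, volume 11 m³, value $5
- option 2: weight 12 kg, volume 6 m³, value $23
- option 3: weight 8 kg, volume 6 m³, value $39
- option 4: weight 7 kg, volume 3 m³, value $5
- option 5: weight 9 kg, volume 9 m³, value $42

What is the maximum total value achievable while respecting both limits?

Feasible sets respecting both limits:
- option 3+option 5: weight 17, volume 15, value 81
- option 4+option 5: weight 16, volume 12, value 47
- option 3+option 4: weight 15, volume 9, value 44
Best: $81.

$81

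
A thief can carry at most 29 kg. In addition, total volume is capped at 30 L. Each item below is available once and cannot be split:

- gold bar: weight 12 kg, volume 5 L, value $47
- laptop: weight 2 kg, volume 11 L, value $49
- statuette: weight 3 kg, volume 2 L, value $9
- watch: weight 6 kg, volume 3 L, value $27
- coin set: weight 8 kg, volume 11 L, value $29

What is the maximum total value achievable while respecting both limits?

$152

Feasible sets respecting both limits:
- gold bar+laptop+watch+coin set: weight 28, volume 30, value 152
- gold bar+laptop+statuette+coin set: weight 25, volume 29, value 134
- gold bar+laptop+statuette+watch: weight 23, volume 21, value 132
- gold bar+laptop+coin set: weight 22, volume 27, value 125
Best: $152.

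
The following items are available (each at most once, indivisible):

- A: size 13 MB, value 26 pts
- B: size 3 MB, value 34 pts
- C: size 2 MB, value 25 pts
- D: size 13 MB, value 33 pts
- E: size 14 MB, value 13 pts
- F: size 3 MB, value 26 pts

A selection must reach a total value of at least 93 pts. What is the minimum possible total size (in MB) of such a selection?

19

Subsets with value ≥ 93, sorted by total size:
- B+D+F: size 19, value 93
- B+C+D+F: size 21, value 118
- A+B+C+F: size 21, value 111
- B+C+E+F: size 22, value 98
Minimum size: 19 MB.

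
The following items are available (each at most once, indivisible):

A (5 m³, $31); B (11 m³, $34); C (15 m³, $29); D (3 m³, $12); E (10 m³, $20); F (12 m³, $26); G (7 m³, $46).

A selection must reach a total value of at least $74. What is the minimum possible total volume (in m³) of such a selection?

12

Subsets with value ≥ 74, sorted by total volume:
- A+G: volume 12, value 77
- A+D+G: volume 15, value 89
Minimum volume: 12 m³.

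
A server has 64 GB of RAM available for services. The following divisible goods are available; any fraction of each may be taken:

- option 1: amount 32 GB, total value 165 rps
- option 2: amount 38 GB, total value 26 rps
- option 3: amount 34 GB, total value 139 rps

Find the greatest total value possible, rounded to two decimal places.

295.82

Take in order of value per unit:
- option 1 (165/32 per unit): all 32 → value 165, running total 165.00
- option 3 (139/34 per unit): 32 of 34 → value 32×139/34 = 130.8235, running total 295.82
Total 295.82.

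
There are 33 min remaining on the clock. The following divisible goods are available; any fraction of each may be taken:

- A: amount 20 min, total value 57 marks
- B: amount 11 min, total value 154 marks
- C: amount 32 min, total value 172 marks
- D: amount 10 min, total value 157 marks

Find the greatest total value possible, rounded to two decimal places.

375.50

Take in order of value per unit:
- D (157/10 per unit): all 10 → value 157, running total 157.00
- B (154/11 per unit): all 11 → value 154, running total 311.00
- C (172/32 per unit): 12 of 32 → value 12×172/32 = 64.5000, running total 375.50
Total 375.50.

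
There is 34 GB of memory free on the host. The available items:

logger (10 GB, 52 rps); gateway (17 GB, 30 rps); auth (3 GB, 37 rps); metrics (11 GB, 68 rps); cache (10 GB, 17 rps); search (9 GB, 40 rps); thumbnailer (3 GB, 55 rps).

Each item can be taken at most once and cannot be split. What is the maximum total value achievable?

This is a 0/1 knapsack; check combinations near the capacity.
- logger+metrics+search+thumbnailer: memory 10+11+9+3=33, value 52+68+40+55=215
- logger+auth+metrics+thumbnailer: memory 10+3+11+3=27, value 52+37+68+55=212
- auth+metrics+search+thumbnailer: memory 3+11+9+3=26, value 37+68+40+55=200
- logger+auth+metrics+search: memory 10+3+11+9=33, value 52+37+68+40=197
Best: 215 rps.

215 rps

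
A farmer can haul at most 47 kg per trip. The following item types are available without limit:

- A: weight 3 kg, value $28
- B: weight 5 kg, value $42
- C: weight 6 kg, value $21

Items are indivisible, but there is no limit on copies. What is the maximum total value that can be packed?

$434

Best value-per-unit is A at 28/3; filling with it alone gives 15×28 = 420.
Optimal mix: 14×A + 1×B → weight 47, value 434.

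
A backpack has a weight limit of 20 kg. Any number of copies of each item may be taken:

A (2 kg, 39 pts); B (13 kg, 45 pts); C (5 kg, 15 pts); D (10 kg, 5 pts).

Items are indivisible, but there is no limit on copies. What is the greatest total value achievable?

Best value-per-unit is A at 39/2, and filling with it alone uses weight 10×2=20. No mix of the others beats 10×39 = 390.

390 pts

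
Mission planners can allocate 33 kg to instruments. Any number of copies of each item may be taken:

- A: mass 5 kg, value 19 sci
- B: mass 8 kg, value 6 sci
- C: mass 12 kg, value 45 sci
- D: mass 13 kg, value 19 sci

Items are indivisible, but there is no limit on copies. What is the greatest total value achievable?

Best value-per-unit is A at 19/5; filling with it alone gives 6×19 = 114.
Optimal mix: 4×A + 1×C → mass 32, value 121.

121 sci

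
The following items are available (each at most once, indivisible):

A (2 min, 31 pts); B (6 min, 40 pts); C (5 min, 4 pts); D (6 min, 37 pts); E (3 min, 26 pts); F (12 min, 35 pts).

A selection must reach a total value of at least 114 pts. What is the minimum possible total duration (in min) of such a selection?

17

Subsets with value ≥ 114, sorted by total duration:
- A+B+D+E: duration 17, value 134
- A+B+C+D+E: duration 22, value 138
Minimum duration: 17 min.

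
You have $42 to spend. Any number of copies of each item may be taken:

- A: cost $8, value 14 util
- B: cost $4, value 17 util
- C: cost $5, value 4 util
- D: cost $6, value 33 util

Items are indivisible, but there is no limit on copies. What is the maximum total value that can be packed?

231 util

Best value-per-unit is D at 33/6, and filling with it alone uses cost 7×6=42. No mix of the others beats 7×33 = 231.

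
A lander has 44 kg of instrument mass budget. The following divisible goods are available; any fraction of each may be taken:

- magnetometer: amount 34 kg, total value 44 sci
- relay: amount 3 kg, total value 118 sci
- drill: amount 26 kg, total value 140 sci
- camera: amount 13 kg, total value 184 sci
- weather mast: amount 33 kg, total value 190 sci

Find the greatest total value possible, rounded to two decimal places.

463.21

Take in order of value per unit:
- relay (118/3 per unit): all 3 → value 118, running total 118.00
- camera (184/13 per unit): all 13 → value 184, running total 302.00
- weather mast (190/33 per unit): 28 of 33 → value 28×190/33 = 161.2121, running total 463.21
Total 463.21.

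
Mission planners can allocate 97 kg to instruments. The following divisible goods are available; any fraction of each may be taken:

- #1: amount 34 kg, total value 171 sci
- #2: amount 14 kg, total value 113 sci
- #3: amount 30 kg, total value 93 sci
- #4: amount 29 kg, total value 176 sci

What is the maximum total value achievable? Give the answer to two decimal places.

Take in order of value per unit:
- #2 (113/14 per unit): all 14 → value 113, running total 113.00
- #4 (176/29 per unit): all 29 → value 176, running total 289.00
- #1 (171/34 per unit): all 34 → value 171, running total 460.00
- #3 (93/30 per unit): 20 of 30 → value 20×93/30 = 62.0000, running total 522.00
Total 522.00.

522.00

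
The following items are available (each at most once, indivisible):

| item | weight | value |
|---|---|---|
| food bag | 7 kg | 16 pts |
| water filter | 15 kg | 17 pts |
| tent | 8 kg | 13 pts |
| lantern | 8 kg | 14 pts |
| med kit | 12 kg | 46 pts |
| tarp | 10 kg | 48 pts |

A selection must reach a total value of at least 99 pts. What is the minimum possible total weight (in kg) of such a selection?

29

Subsets with value ≥ 99, sorted by total weight:
- food bag+med kit+tarp: weight 29, value 110
- lantern+med kit+tarp: weight 30, value 108
- tent+med kit+tarp: weight 30, value 107
Minimum weight: 29 kg.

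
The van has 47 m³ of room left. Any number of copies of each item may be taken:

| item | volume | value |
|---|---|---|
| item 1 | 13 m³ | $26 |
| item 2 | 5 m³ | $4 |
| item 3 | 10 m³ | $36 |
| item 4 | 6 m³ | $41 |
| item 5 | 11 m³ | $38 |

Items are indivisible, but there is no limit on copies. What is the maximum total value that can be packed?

$291

Best value-per-unit is item 4 at 41/6; filling with it alone gives 7×41 = 287.
Optimal mix: 1×item 2 + 7×item 4 → volume 47, value 291.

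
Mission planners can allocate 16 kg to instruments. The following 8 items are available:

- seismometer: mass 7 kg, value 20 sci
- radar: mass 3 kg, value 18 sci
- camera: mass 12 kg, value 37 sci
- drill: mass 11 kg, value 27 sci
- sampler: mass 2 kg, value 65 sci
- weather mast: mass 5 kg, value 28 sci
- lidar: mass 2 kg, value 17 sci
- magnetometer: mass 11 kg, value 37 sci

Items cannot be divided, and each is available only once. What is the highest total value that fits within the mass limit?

130 sci

Check high-value combinations within 16 kg:
- seismometer+sampler+weather mast+lidar: mass 7+2+5+2=16, value 20+65+28+17=130
- radar+sampler+weather mast+lidar: mass 3+2+5+2=12, value 18+65+28+17=128
- seismometer+radar+sampler+lidar: mass 7+3+2+2=14, value 20+18+65+17=120
- radar+sampler+magnetometer: mass 3+2+11=16, value 18+65+37=120
- sampler+lidar+magnetometer: mass 2+2+11=15, value 65+17+37=119
Best: 130 sci.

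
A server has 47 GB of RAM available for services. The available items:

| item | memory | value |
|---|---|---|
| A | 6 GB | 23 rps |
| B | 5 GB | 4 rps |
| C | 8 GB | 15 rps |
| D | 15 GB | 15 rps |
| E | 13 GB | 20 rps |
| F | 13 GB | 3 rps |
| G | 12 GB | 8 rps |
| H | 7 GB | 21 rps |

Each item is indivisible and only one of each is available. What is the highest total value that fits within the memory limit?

This is a 0/1 knapsack; check combinations near the capacity.
- A+C+E+G+H: memory 6+8+13+12+7=46, value 23+15+20+8+21=87
- A+B+C+E+H: memory 6+5+8+13+7=39, value 23+4+15+20+21=83
- A+B+D+E+H: memory 6+5+15+13+7=46, value 23+4+15+20+21=83
- A+C+E+F+H: memory 6+8+13+13+7=47, value 23+15+20+3+21=82
- A+C+E+H: memory 6+8+13+7=34, value 23+15+20+21=79
Best: 87 rps.

87 rps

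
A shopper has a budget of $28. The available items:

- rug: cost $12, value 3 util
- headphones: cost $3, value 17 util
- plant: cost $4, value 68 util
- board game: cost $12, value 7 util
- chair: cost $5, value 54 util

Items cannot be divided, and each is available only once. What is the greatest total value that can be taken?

146 util

This is a 0/1 knapsack; check combinations near the capacity.
- headphones+plant+board game+chair: cost 3+4+12+5=24, value 17+68+7+54=146
- rug+headphones+plant+chair: cost 12+3+4+5=24, value 3+17+68+54=142
- headphones+plant+chair: cost 3+4+5=12, value 17+68+54=139
- plant+board game+chair: cost 4+12+5=21, value 68+7+54=129
- rug+plant+chair: cost 12+4+5=21, value 3+68+54=125
Best: 146 util.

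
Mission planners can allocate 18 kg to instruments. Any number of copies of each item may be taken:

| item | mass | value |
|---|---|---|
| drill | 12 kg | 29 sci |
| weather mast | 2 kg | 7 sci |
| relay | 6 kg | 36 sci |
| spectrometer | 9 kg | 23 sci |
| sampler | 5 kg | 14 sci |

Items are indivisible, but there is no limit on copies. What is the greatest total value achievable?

108 sci

Best value-per-unit is relay at 36/6, and filling with it alone uses mass 3×6=18. No mix of the others beats 3×36 = 108.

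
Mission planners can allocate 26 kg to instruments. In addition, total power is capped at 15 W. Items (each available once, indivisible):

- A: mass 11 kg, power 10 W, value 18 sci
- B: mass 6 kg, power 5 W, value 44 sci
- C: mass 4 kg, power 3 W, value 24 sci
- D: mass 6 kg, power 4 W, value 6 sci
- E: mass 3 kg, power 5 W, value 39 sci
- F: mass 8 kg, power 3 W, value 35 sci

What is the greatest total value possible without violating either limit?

118 sci

Feasible sets respecting both limits:
- B+E+F: mass 17, power 13, value 118
- B+C+D+F: mass 24, power 15, value 109
- B+C+E: mass 13, power 13, value 107
- C+D+E+F: mass 21, power 15, value 104
Best: 118 sci.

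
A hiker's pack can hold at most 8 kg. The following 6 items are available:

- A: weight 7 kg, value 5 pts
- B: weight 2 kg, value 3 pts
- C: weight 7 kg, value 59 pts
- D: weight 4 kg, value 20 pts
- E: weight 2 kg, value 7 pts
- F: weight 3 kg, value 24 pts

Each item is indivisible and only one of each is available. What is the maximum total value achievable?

59 pts

Check high-value combinations within 8 kg:
- C: weight 7, value 59
- D+F: weight 4+3=7, value 20+24=44
- B+E+F: weight 2+2+3=7, value 3+7+24=34
- E+F: weight 2+3=5, value 7+24=31
Best: 59 pts.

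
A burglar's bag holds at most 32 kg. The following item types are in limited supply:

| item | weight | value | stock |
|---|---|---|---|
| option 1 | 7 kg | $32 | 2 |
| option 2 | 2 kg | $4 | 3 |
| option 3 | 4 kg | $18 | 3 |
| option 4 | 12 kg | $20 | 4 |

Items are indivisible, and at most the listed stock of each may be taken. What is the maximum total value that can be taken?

Top feasible selections:
- 2×option 1 + 3×option 2 + 3×option 3: weight 32, value 130
- 2×option 1 + 2×option 2 + 3×option 3: weight 30, value 126
- 2×option 1 + 1×option 2 + 3×option 3: weight 28, value 122
- 2×option 1 + 3×option 3: weight 26, value 118
Best: $130.

$130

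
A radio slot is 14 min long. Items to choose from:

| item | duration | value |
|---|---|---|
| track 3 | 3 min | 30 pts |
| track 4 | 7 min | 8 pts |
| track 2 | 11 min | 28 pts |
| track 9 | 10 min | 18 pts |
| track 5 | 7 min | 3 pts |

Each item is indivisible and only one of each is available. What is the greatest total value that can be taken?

Check high-value combinations within 14 min:
- track 3+track 2: duration 3+11=14, value 30+28=58
- track 3+track 9: duration 3+10=13, value 30+18=48
- track 3+track 4: duration 3+7=10, value 30+8=38
Best: 58 pts.

58 pts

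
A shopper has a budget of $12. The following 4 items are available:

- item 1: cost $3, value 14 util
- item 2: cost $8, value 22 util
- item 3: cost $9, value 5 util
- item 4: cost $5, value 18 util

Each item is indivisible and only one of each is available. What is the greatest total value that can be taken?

Check high-value combinations within $12:
- item 1+item 2: cost 3+8=11, value 14+22=36
- item 1+item 4: cost 3+5=8, value 14+18=32
- item 2: cost 8, value 22
Best: 36 util.

36 util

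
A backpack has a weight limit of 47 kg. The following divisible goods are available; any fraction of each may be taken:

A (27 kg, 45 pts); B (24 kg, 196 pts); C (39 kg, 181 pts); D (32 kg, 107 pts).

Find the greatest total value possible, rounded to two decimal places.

302.74

Take in order of value per unit:
- B (196/24 per unit): all 24 → value 196, running total 196.00
- C (181/39 per unit): 23 of 39 → value 23×181/39 = 106.7436, running total 302.74
Total 302.74.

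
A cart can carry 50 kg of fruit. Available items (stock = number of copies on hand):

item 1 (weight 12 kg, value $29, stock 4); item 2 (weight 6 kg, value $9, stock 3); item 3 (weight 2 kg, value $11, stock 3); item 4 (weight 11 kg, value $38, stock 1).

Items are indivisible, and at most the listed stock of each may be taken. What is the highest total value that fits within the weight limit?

$138

Top feasible selections:
- 2×item 1 + 1×item 2 + 3×item 3 + 1×item 4: weight 47, value 138
- 3×item 1 + 1×item 3 + 1×item 4: weight 49, value 136
- 2×item 1 + 3×item 3 + 1×item 4: weight 41, value 129
- 3×item 1 + 1×item 2 + 3×item 3: weight 48, value 129
Best: $138.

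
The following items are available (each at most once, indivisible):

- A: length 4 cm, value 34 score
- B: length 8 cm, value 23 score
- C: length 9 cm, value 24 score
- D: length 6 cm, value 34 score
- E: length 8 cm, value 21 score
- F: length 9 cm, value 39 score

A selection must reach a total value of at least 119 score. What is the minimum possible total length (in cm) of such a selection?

Subsets with value ≥ 119, sorted by total length:
- A+B+D+F: length 27, value 130
- A+D+E+F: length 27, value 128
Minimum length: 27 cm.

27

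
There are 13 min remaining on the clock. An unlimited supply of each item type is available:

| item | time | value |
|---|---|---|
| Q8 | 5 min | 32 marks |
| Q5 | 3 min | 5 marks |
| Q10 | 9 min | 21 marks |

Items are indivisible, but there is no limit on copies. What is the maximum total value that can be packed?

Best value-per-unit is Q8 at 32/5; filling with it alone gives 2×32 = 64.
Optimal mix: 2×Q8 + 1×Q5 → time 13, value 69.

69 marks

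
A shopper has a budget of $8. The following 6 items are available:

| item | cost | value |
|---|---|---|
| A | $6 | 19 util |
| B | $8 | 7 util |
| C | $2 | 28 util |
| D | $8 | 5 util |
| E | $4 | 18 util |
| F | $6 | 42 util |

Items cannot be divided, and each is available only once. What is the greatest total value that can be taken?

70 util

This is a 0/1 knapsack; check combinations near the capacity.
- C+F: cost 2+6=8, value 28+42=70
- A+C: cost 6+2=8, value 19+28=47
- C+E: cost 2+4=6, value 28+18=46
- F: cost 6, value 42
Best: 70 util.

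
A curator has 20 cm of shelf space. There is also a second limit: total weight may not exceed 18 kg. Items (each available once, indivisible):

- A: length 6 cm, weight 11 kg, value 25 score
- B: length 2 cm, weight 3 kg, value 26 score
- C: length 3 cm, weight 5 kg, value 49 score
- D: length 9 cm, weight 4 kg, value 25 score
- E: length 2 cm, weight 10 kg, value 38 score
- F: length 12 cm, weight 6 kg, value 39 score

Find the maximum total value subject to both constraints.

Feasible sets respecting both limits:
- B+C+F: length 17, weight 14, value 114
- B+C+E: length 7, weight 18, value 113
- B+C+D: length 14, weight 12, value 100
Best: 114 score.

114 score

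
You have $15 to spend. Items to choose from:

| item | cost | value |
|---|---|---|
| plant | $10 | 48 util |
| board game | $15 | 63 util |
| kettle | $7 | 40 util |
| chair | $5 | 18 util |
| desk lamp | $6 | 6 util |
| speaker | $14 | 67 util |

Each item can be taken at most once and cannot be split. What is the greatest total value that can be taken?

67 util

Check high-value combinations within $15:
- speaker: cost 14, value 67
- plant+chair: cost 10+5=15, value 48+18=66
- board game: cost 15, value 63
- kettle+chair: cost 7+5=12, value 40+18=58
Best: 67 util.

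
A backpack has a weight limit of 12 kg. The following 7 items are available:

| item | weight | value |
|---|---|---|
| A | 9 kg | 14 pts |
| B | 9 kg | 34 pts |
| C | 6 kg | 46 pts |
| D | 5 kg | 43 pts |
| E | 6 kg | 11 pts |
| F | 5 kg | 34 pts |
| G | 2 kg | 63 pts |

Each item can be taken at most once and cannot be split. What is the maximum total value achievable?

140 pts

Check high-value combinations within 12 kg:
- D+F+G: weight 5+5+2=12, value 43+34+63=140
- C+G: weight 6+2=8, value 46+63=109
- D+G: weight 5+2=7, value 43+63=106
- F+G: weight 5+2=7, value 34+63=97
- B+G: weight 9+2=11, value 34+63=97
Best: 140 pts.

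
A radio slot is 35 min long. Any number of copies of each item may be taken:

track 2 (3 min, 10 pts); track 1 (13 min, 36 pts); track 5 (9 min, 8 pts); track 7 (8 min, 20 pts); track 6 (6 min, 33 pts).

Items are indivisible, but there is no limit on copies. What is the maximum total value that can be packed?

Best value-per-unit is track 6 at 33/6; filling with it alone gives 5×33 = 165.
Optimal mix: 1×track 2 + 5×track 6 → duration 33, value 175.

175 pts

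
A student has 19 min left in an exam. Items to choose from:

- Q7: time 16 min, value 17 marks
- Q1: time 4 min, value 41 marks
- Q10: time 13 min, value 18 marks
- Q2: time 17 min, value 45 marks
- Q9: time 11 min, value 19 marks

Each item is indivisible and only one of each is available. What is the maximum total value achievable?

60 marks

Check high-value combinations within 19 min:
- Q1+Q9: time 4+11=15, value 41+19=60
- Q1+Q10: time 4+13=17, value 41+18=59
- Q2: time 17, value 45
- Q1: time 4, value 41
Best: 60 marks.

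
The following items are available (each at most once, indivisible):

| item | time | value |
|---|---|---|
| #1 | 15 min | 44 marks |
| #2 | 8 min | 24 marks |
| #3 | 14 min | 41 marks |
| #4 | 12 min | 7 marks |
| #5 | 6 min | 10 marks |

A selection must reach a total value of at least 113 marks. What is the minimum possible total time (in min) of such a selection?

Subsets with value ≥ 113, sorted by total time:
- #1+#2+#3+#5: time 43, value 119
- #1+#2+#3+#4: time 49, value 116
- #1+#2+#3+#4+#5: time 55, value 126
Minimum time: 43 min.

43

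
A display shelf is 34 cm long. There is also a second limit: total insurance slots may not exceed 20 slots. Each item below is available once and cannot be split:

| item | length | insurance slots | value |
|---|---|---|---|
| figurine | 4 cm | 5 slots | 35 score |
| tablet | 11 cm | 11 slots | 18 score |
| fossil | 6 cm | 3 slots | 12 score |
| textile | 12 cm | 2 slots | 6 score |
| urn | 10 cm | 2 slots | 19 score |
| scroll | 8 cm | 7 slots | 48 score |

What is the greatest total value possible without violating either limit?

Feasible sets respecting both limits:
- figurine+fossil+urn+scroll: length 28, insurance slots 17, value 114
- figurine+textile+urn+scroll: length 34, insurance slots 16, value 108
- figurine+urn+scroll: length 22, insurance slots 14, value 102
Best: 114 score.

114 score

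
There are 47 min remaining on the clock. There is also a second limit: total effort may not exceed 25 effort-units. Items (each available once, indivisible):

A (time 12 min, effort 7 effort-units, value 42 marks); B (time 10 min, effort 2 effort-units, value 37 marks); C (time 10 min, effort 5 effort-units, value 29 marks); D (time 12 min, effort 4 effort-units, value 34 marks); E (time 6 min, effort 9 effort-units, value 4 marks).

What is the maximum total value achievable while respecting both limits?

142 marks

Feasible sets respecting both limits:
- A+B+C+D: time 44, effort 18, value 142
- A+B+D+E: time 40, effort 22, value 117
- A+B+D: time 34, effort 13, value 113
Best: 142 marks.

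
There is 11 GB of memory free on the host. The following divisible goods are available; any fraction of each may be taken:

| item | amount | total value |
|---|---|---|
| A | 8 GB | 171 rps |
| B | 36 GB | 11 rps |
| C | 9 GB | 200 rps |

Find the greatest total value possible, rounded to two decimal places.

Take in order of value per unit:
- C (200/9 per unit): all 9 → value 200, running total 200.00
- A (171/8 per unit): 2 of 8 → value 2×171/8 = 42.7500, running total 242.75
Total 242.75.

242.75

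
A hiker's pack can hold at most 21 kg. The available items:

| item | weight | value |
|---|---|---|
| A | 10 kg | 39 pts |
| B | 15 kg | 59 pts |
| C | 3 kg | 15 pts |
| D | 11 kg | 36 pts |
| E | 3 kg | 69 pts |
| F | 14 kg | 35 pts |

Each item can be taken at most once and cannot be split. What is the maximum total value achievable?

143 pts

Check high-value combinations within 21 kg:
- B+C+E: weight 15+3+3=21, value 59+15+69=143
- B+E: weight 15+3=18, value 59+69=128
- A+C+E: weight 10+3+3=16, value 39+15+69=123
- C+D+E: weight 3+11+3=17, value 15+36+69=120
- C+E+F: weight 3+3+14=20, value 15+69+35=119
Best: 143 pts.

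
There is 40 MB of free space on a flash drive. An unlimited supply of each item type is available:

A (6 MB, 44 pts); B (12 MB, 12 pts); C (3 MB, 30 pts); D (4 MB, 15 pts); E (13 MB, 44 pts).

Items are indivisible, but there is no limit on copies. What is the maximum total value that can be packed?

Best value-per-unit is C at 30/3, and filling with it alone uses size 13×3=39. No mix of the others beats 13×30 = 390.

390 pts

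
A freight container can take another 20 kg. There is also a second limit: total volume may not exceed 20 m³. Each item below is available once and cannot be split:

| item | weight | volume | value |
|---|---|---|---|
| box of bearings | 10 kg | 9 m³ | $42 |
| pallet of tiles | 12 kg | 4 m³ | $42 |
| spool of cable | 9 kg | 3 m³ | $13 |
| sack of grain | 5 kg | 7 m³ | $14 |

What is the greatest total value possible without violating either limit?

$56

Feasible sets respecting both limits:
- box of bearings+sack of grain: weight 15, volume 16, value 56
- pallet of tiles+sack of grain: weight 17, volume 11, value 56
- box of bearings+spool of cable: weight 19, volume 12, value 55
Best: $56.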